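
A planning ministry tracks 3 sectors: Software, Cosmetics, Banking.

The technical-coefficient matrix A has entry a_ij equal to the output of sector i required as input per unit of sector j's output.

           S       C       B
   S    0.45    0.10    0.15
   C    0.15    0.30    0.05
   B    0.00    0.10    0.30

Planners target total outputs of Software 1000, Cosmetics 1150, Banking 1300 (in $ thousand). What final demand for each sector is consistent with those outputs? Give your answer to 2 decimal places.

I − A =
  [   0.55    -0.10    -0.15]
  [  -0.15     0.70    -0.05]
  [   0.00    -0.10     0.70]
d = (I − A) x:
  d_S = (+0.55)·1000 + (-0.10)·1150 + (-0.15)·1300 = 240.00
  d_C = (-0.15)·1000 + (+0.70)·1150 + (-0.05)·1300 = 590.00
  d_B = (+0.00)·1000 + (-0.10)·1150 + (+0.70)·1300 = 795.00

d_S = 240.00, d_C = 590.00, d_B = 795.00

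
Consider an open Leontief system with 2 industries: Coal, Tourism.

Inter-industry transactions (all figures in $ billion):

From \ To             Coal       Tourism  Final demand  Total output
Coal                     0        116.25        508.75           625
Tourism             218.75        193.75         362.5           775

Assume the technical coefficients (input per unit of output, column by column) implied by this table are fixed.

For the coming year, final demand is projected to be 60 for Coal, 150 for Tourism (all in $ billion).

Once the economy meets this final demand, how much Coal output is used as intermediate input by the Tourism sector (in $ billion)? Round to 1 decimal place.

Technical coefficients a_ij = z_ij / X_j:
  a_CC = 0/625 = 0.00, a_TC = 218.75/625 = 0.35
  a_CT = 116.25/775 = 0.15, a_TT = 193.75/775 = 0.25
I − A =
  [   1.00    -0.15]
  [  -0.35     0.75]
det(I−A) = (1.00)(0.75) − (-0.15)(-0.35) = 0.6975
adj(I−A) = [[0.75, 0.15], [0.35, 1.00]]
(I − A)⁻¹ = adj(I−A) / det(I−A) ≈
  [   1.0753     0.2151]
  [   0.5018     1.4337]
First solve x = (I − A)⁻¹ d = adj(I−A)·d / det(I−A); in particular x_T = (0.35·60 + 1.00·150) / 0.6975 = 171.00 / 0.6975 ≈ 245.161.
Intermediate flow from C to T: z_CT = a_CT · x_T = 0.15 × 171.00 / 0.6975 = 25.65 / 0.6975 ≈ 36.8.

z_CT = 36.8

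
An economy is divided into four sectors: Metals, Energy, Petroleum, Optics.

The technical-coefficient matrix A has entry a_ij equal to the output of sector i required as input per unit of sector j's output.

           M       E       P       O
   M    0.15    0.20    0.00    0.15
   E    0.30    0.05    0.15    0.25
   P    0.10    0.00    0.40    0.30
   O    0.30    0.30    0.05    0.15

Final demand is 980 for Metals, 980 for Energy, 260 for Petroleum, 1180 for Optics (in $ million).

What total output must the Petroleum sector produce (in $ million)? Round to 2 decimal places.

I − A =
  [   0.85    -0.20     0.00    -0.15]
  [  -0.30     0.95    -0.15    -0.25]
  [  -0.10     0.00     0.60    -0.30]
  [  -0.30    -0.30    -0.05     0.85]
Compute the cofactors C_ij = (−1)^(i+j)·(3×3 minor ij) of I−A; the adjugate is their transpose:
adj(I−A) = Cᵀ =
  [ 0.411750   0.126000   0.041875   0.124500]
  [ 0.221000   0.393000   0.114500   0.195000]
  [ 0.185750   0.116000   0.500375   0.243500]
  [ 0.234250   0.190000   0.084625   0.445500]
det(I−A) = Σ_j (I−A)_1j·C_1j = (0.85)(0.411750) + (-0.20)(0.221000) + (0.00)(0.185750) + (-0.15)(0.234250) = 0.27065
(I − A)⁻¹ = adj(I−A) / det(I−A) ≈
  [   1.5213     0.4655     0.1547     0.4600]
  [   0.8166     1.4521     0.4231     0.7205]
  [   0.6863     0.4286     1.8488     0.8997]
  [   0.8655     0.7020     0.3127     1.6460]
x = (I − A)⁻¹ d = adj(I−A)·d / det(I−A), with det(I−A) = 0.27065:
  x_M = (0.411750·980 + 0.126000·980 + 0.041875·260 + 0.124500·1180) / 0.27065 = 684.7925 / 0.27065 ≈ 2530.18
  x_E = (0.221000·980 + 0.393000·980 + 0.114500·260 + 0.195000·1180) / 0.27065 = 861.59 / 0.27065 ≈ 3183.41
  x_P = (0.185750·980 + 0.116000·980 + 0.500375·260 + 0.243500·1180) / 0.27065 = 713.1425 / 0.27065 ≈ 2634.93
  x_O = (0.234250·980 + 0.190000·980 + 0.084625·260 + 0.445500·1180) / 0.27065 = 963.4575 / 0.27065 ≈ 3559.79

x_P = 2634.93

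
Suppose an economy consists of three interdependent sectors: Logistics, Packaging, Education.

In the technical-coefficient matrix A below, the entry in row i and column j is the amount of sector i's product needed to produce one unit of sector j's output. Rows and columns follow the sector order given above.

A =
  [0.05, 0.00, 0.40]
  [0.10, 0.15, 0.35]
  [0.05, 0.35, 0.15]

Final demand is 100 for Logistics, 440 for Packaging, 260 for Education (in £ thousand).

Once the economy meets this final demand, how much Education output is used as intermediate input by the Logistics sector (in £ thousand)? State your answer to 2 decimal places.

z_31 = 19.48

I − A =
  [   0.95     0.00    -0.40]
  [  -0.10     0.85    -0.35]
  [  -0.05    -0.35     0.85]
Cofactors of I−A, C_ij = (−1)^(i+j)·(minor ij) (rows/columns in the sector order above):
  C_11 = (0.85)(0.85) − (-0.35)(-0.35) = 0.6000
  C_12 = −[(-0.10)(0.85) − (-0.35)(-0.05)] = 0.1025
  C_13 = (-0.10)(-0.35) − (0.85)(-0.05) = 0.0775
  C_21 = −[(0.00)(0.85) − (-0.40)(-0.35)] = 0.1400
  C_22 = (0.95)(0.85) − (-0.40)(-0.05) = 0.7875
  C_23 = −[(0.95)(-0.35) − (0.00)(-0.05)] = 0.3325
  C_31 = (0.00)(-0.35) − (-0.40)(0.85) = 0.3400
  C_32 = −[(0.95)(-0.35) − (-0.40)(-0.10)] = 0.3725
  C_33 = (0.95)(0.85) − (0.00)(-0.10) = 0.8075
det(I−A) = Σ_j (I−A)_1j·C_1j = (0.95)(0.6000) + (0.00)(0.1025) + (-0.40)(0.0775) = 0.5390
adj(I−A) = Cᵀ =
  [ 0.6000   0.1400   0.3400]
  [ 0.1025   0.7875   0.3725]
  [ 0.0775   0.3325   0.8075]
(I − A)⁻¹ = adj(I−A) / det(I−A) ≈
  [   1.1132     0.2597     0.6308]
  [   0.1902     1.4610     0.6911]
  [   0.1438     0.6169     1.4981]
First solve x = (I − A)⁻¹ d = adj(I−A)·d / det(I−A); in particular x_1 = (0.6000·100 + 0.1400·440 + 0.3400·260) / 0.5390 = 210.00 / 0.5390 ≈ 389.6104.
Intermediate flow from 3 to 1: z_31 = a_31 · x_1 = 0.05 × 210.00 / 0.5390 = 10.50 / 0.5390 ≈ 19.48.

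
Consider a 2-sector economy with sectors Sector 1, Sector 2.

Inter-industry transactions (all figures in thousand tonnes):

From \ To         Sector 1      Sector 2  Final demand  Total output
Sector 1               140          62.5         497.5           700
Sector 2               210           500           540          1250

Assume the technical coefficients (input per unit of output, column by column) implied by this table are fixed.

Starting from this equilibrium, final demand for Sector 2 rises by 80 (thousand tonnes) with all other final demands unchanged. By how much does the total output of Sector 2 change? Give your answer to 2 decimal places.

Δx_2 = 137.63

Technical coefficients a_ij = z_ij / X_j:
  a_11 = 140/700 = 0.20, a_21 = 210/700 = 0.30
  a_12 = 62.5/1250 = 0.05, a_22 = 500/1250 = 0.40
I − A =
  [   0.80    -0.05]
  [  -0.30     0.60]
det(I−A) = (0.80)(0.60) − (-0.05)(-0.30) = 0.4650
adj(I−A) = [[0.60, 0.05], [0.30, 0.80]]
(I − A)⁻¹ = adj(I−A) / det(I−A) ≈
  [   1.2903     0.1075]
  [   0.6452     1.7204]
Δx = (I − A)⁻¹ Δd with Δd having +80 in the Sector 2 component and 0 elsewhere.
So Δx_2 = L_22 · (+80), where L_22 = adj(I−A)_22 / det(I−A) = 0.80 / 0.4650.
Δx_2 = 0.80 × (+80) / 0.4650 = 64.00 / 0.4650 ≈ 137.63.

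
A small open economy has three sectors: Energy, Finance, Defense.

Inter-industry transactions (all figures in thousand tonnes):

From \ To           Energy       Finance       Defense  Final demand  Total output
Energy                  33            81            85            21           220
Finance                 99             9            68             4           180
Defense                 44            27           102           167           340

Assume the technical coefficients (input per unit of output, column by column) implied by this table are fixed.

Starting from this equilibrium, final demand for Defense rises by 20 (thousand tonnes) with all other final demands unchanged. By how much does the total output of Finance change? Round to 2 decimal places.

Technical coefficients a_ij = z_ij / X_j:
  a_11 = 33/220 = 0.15, a_21 = 99/220 = 0.45, a_31 = 44/220 = 0.20
  a_12 = 81/180 = 0.45, a_22 = 9/180 = 0.05, a_32 = 27/180 = 0.15
  a_13 = 85/340 = 0.25, a_23 = 68/340 = 0.20, a_33 = 102/340 = 0.30
I − A =
  [   0.85    -0.45    -0.25]
  [  -0.45     0.95    -0.20]
  [  -0.20    -0.15     0.70]
Cofactors of I−A, C_ij = (−1)^(i+j)·(minor ij) (rows/columns in the sector order above):
  C_11 = (0.95)(0.70) − (-0.20)(-0.15) = 0.6350
  C_12 = −[(-0.45)(0.70) − (-0.20)(-0.20)] = 0.3550
  C_13 = (-0.45)(-0.15) − (0.95)(-0.20) = 0.2575
  C_21 = −[(-0.45)(0.70) − (-0.25)(-0.15)] = 0.3525
  C_22 = (0.85)(0.70) − (-0.25)(-0.20) = 0.5450
  C_23 = −[(0.85)(-0.15) − (-0.45)(-0.20)] = 0.2175
  C_31 = (-0.45)(-0.20) − (-0.25)(0.95) = 0.3275
  C_32 = −[(0.85)(-0.20) − (-0.25)(-0.45)] = 0.2825
  C_33 = (0.85)(0.95) − (-0.45)(-0.45) = 0.6050
det(I−A) = Σ_j (I−A)_1j·C_1j = (0.85)(0.6350) + (-0.45)(0.3550) + (-0.25)(0.2575) = 0.315625
adj(I−A) = Cᵀ =
  [ 0.6350   0.3525   0.3275]
  [ 0.3550   0.5450   0.2825]
  [ 0.2575   0.2175   0.6050]
(I − A)⁻¹ = adj(I−A) / det(I−A) ≈
  [   2.0119     1.1168     1.0376]
  [   1.1248     1.7267     0.8950]
  [   0.8158     0.6891     1.9168]
Δx = (I − A)⁻¹ Δd with Δd having +20 in the Defense component and 0 elsewhere.
So Δx_2 = L_23 · (+20), where L_23 = adj(I−A)_23 / det(I−A) = 0.2825 / 0.315625.
Δx_2 = 0.2825 × (+20) / 0.315625 = 5.65 / 0.315625 ≈ 17.90.

Δx_2 = 17.90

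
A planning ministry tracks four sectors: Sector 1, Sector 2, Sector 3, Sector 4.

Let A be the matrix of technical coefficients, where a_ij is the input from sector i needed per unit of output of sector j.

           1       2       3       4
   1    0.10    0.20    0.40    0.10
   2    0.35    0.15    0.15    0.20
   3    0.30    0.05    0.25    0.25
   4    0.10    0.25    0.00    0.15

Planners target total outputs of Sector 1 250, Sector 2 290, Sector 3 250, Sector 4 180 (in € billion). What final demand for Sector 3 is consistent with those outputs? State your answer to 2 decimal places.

d_3 = 53.00

I − A =
  [   0.90    -0.20    -0.40    -0.10]
  [  -0.35     0.85    -0.15    -0.20]
  [  -0.30    -0.05     0.75    -0.25]
  [  -0.10    -0.25     0.00     0.85]
d = (I − A) x:
  d_1 = (+0.90)·250 + (-0.20)·290 + (-0.40)·250 + (-0.10)·180 = 49.00
  d_2 = (-0.35)·250 + (+0.85)·290 + (-0.15)·250 + (-0.20)·180 = 85.50
  d_3 = (-0.30)·250 + (-0.05)·290 + (+0.75)·250 + (-0.25)·180 = 53.00
  d_4 = (-0.10)·250 + (-0.25)·290 + (+0.00)·250 + (+0.85)·180 = 55.50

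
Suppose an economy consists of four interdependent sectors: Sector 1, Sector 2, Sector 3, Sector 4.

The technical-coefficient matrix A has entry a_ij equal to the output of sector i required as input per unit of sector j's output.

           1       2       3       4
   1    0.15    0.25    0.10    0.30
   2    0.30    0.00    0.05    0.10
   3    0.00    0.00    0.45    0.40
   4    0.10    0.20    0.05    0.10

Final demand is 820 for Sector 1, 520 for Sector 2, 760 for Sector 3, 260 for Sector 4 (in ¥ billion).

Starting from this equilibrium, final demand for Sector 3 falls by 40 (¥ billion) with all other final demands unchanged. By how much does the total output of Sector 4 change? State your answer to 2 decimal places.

I − A =
  [   0.85    -0.25    -0.10    -0.30]
  [  -0.30     1.00    -0.05    -0.10]
  [   0.00     0.00     0.55    -0.40]
  [  -0.10    -0.20    -0.05     0.90]
Compute the cofactors C_ij = (−1)^(i+j)·(3×3 minor ij) of I−A; the adjugate is their transpose:
adj(I−A) = Cᵀ =
  [ 0.46000   0.15975   0.11850   0.22375]
  [ 0.15000   0.38325   0.07350   0.12525]
  [ 0.06400   0.07800   0.63000   0.31000]
  [ 0.08800   0.10725   0.06450   0.42625]
det(I−A) = Σ_j (I−A)_1j·C_1j = (0.85)(0.46000) + (-0.25)(0.15000) + (-0.10)(0.06400) + (-0.30)(0.08800) = 0.3207
(I − A)⁻¹ = adj(I−A) / det(I−A) ≈
  [   1.4344     0.4981     0.3695     0.6977]
  [   0.4677     1.1950     0.2292     0.3906]
  [   0.1996     0.2432     1.9645     0.9666]
  [   0.2744     0.3344     0.2011     1.3291]
Δx = (I − A)⁻¹ Δd with Δd having -40 in the Sector 3 component and 0 elsewhere.
So Δx_4 = L_43 · (-40), where L_43 = adj(I−A)_43 / det(I−A) = 0.06450 / 0.3207.
Δx_4 = 0.06450 × (-40) / 0.3207 = -2.58 / 0.3207 ≈ -8.04.

Δx_4 = -8.04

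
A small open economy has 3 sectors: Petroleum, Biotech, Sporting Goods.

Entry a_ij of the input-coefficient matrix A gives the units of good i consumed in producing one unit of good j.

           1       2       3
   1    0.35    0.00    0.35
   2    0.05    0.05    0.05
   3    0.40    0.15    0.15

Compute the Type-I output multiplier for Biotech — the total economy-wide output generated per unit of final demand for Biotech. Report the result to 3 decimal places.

I − A =
  [   0.65     0.00    -0.35]
  [  -0.05     0.95    -0.05]
  [  -0.40    -0.15     0.85]
Cofactors of I−A, C_ij = (−1)^(i+j)·(minor ij) (rows/columns in the sector order above):
  C_11 = (0.95)(0.85) − (-0.05)(-0.15) = 0.8000
  C_12 = −[(-0.05)(0.85) − (-0.05)(-0.40)] = 0.0625
  C_13 = (-0.05)(-0.15) − (0.95)(-0.40) = 0.3875
  C_21 = −[(0.00)(0.85) − (-0.35)(-0.15)] = 0.0525
  C_22 = (0.65)(0.85) − (-0.35)(-0.40) = 0.4125
  C_23 = −[(0.65)(-0.15) − (0.00)(-0.40)] = 0.0975
  C_31 = (0.00)(-0.05) − (-0.35)(0.95) = 0.3325
  C_32 = −[(0.65)(-0.05) − (-0.35)(-0.05)] = 0.0500
  C_33 = (0.65)(0.95) − (0.00)(-0.05) = 0.6175
det(I−A) = Σ_j (I−A)_1j·C_1j = (0.65)(0.8000) + (0.00)(0.0625) + (-0.35)(0.3875) = 0.384375
adj(I−A) = Cᵀ =
  [ 0.8000   0.0525   0.3325]
  [ 0.0625   0.4125   0.0500]
  [ 0.3875   0.0975   0.6175]
(I − A)⁻¹ = adj(I−A) / det(I−A) ≈
  [   2.0813     0.1366     0.8650]
  [   0.1626     1.0732     0.1301]
  [   1.0081     0.2537     1.6065]
The output multiplier for sector j is the column-j sum of the Leontief inverse (I − A)⁻¹ = adj(I−A) / det(I−A).
Column 2 of adj(I−A): (0.0525, 0.4125, 0.0975); det(I−A) = 0.384375.
m_2 = (0.0525 + 0.4125 + 0.0975) / 0.384375 = 0.5625 / 0.384375 ≈ 1.463.

m_2 = 1.463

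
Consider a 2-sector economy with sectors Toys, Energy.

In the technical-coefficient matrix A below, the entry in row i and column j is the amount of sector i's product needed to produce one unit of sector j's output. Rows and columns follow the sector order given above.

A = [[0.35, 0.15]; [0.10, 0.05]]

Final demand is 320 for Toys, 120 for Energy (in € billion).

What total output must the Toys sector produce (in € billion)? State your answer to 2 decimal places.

I − A =
  [   0.65    -0.15]
  [  -0.10     0.95]
det(I−A) = (0.65)(0.95) − (-0.15)(-0.10) = 0.6025
adj(I−A) = [[0.95, 0.15], [0.10, 0.65]]
(I − A)⁻¹ = adj(I−A) / det(I−A) ≈
  [   1.5768     0.2490]
  [   0.1660     1.0788]
x = (I − A)⁻¹ d = adj(I−A)·d / det(I−A), with det(I−A) = 0.6025:
  x_1 = (0.95·320 + 0.15·120) / 0.6025 = 322.00 / 0.6025 ≈ 534.44
  x_2 = (0.10·320 + 0.65·120) / 0.6025 = 110.00 / 0.6025 ≈ 182.57

x_1 = 534.44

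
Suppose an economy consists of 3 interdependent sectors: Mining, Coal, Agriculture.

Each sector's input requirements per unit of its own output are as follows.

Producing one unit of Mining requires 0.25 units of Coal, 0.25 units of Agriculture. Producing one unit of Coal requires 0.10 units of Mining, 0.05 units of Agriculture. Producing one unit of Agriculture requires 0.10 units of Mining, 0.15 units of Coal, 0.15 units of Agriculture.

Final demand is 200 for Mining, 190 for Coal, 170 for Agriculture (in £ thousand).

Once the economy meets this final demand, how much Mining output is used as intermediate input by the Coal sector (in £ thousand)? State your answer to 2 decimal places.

I − A =
  [   1.00    -0.10    -0.10]
  [  -0.25     1.00    -0.15]
  [  -0.25    -0.05     0.85]
Cofactors of I−A, C_ij = (−1)^(i+j)·(minor ij) (rows/columns in the sector order above):
  C_11 = (1.00)(0.85) − (-0.15)(-0.05) = 0.8425
  C_12 = −[(-0.25)(0.85) − (-0.15)(-0.25)] = 0.2500
  C_13 = (-0.25)(-0.05) − (1.00)(-0.25) = 0.2625
  C_21 = −[(-0.10)(0.85) − (-0.10)(-0.05)] = 0.0900
  C_22 = (1.00)(0.85) − (-0.10)(-0.25) = 0.8250
  C_23 = −[(1.00)(-0.05) − (-0.10)(-0.25)] = 0.0750
  C_31 = (-0.10)(-0.15) − (-0.10)(1.00) = 0.1150
  C_32 = −[(1.00)(-0.15) − (-0.10)(-0.25)] = 0.1750
  C_33 = (1.00)(1.00) − (-0.10)(-0.25) = 0.9750
det(I−A) = Σ_j (I−A)_1j·C_1j = (1.00)(0.8425) + (-0.10)(0.2500) + (-0.10)(0.2625) = 0.79125
adj(I−A) = Cᵀ =
  [ 0.8425   0.0900   0.1150]
  [ 0.2500   0.8250   0.1750]
  [ 0.2625   0.0750   0.9750]
(I − A)⁻¹ = adj(I−A) / det(I−A) ≈
  [   1.0648     0.1137     0.1453]
  [   0.3160     1.0427     0.2212]
  [   0.3318     0.0948     1.2322]
First solve x = (I − A)⁻¹ d = adj(I−A)·d / det(I−A); in particular x_2 = (0.2500·200 + 0.8250·190 + 0.1750·170) / 0.79125 = 236.50 / 0.79125 ≈ 298.8942.
Intermediate flow from 1 to 2: z_12 = a_12 · x_2 = 0.10 × 236.50 / 0.79125 = 23.65 / 0.79125 ≈ 29.89.

z_12 = 29.89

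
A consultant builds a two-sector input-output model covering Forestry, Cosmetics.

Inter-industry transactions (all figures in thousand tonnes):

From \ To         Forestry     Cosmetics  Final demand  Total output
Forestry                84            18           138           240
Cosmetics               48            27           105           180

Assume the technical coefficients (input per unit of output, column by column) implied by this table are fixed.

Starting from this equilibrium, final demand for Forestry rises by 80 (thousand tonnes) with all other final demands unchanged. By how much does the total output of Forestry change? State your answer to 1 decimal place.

Δx_1 = 127.7

Technical coefficients a_ij = z_ij / X_j:
  a_11 = 84/240 = 0.35, a_21 = 48/240 = 0.20
  a_12 = 18/180 = 0.10, a_22 = 27/180 = 0.15
I − A =
  [   0.65    -0.10]
  [  -0.20     0.85]
det(I−A) = (0.65)(0.85) − (-0.10)(-0.20) = 0.5325
adj(I−A) = [[0.85, 0.10], [0.20, 0.65]]
(I − A)⁻¹ = adj(I−A) / det(I−A) ≈
  [   1.5962     0.1878]
  [   0.3756     1.2207]
Δx = (I − A)⁻¹ Δd with Δd having +80 in the Forestry component and 0 elsewhere.
So Δx_1 = L_11 · (+80), where L_11 = adj(I−A)_11 / det(I−A) = 0.85 / 0.5325.
Δx_1 = 0.85 × (+80) / 0.5325 = 68.00 / 0.5325 ≈ 127.7.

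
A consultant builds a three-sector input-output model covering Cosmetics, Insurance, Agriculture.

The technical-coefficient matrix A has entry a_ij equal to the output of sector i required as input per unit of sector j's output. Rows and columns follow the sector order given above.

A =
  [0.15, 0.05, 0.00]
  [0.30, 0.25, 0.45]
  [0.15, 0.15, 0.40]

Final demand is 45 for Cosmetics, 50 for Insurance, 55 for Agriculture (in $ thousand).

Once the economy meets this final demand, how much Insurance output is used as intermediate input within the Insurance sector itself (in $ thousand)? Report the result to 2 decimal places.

z_II = 46.10

I − A =
  [   0.85    -0.05     0.00]
  [  -0.30     0.75    -0.45]
  [  -0.15    -0.15     0.60]
Cofactors of I−A, C_ij = (−1)^(i+j)·(minor ij) (rows/columns in the sector order above):
  C_11 = (0.75)(0.60) − (-0.45)(-0.15) = 0.3825
  C_12 = −[(-0.30)(0.60) − (-0.45)(-0.15)] = 0.2475
  C_13 = (-0.30)(-0.15) − (0.75)(-0.15) = 0.1575
  C_21 = −[(-0.05)(0.60) − (0.00)(-0.15)] = 0.0300
  C_22 = (0.85)(0.60) − (0.00)(-0.15) = 0.5100
  C_23 = −[(0.85)(-0.15) − (-0.05)(-0.15)] = 0.1350
  C_31 = (-0.05)(-0.45) − (0.00)(0.75) = 0.0225
  C_32 = −[(0.85)(-0.45) − (0.00)(-0.30)] = 0.3825
  C_33 = (0.85)(0.75) − (-0.05)(-0.30) = 0.6225
det(I−A) = Σ_j (I−A)_1j·C_1j = (0.85)(0.3825) + (-0.05)(0.2475) + (0.00)(0.1575) = 0.31275
adj(I−A) = Cᵀ =
  [ 0.3825   0.0300   0.0225]
  [ 0.2475   0.5100   0.3825]
  [ 0.1575   0.1350   0.6225]
(I − A)⁻¹ = adj(I−A) / det(I−A) ≈
  [   1.2230     0.0959     0.0719]
  [   0.7914     1.6307     1.2230]
  [   0.5036     0.4317     1.9904]
First solve x = (I − A)⁻¹ d = adj(I−A)·d / det(I−A); in particular x_I = (0.2475·45 + 0.5100·50 + 0.3825·55) / 0.31275 = 57.675 / 0.31275 ≈ 184.4125.
Intermediate flow from I to I: z_II = a_II · x_I = 0.25 × 57.675 / 0.31275 = 14.41875 / 0.31275 ≈ 46.10.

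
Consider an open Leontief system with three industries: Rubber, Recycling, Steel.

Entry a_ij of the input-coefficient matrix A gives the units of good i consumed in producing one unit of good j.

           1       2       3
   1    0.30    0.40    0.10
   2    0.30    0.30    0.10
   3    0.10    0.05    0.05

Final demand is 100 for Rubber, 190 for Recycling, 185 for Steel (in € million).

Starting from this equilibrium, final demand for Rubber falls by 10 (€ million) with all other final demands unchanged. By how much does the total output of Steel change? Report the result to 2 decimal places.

Δx_3 = -2.53

I − A =
  [   0.70    -0.40    -0.10]
  [  -0.30     0.70    -0.10]
  [  -0.10    -0.05     0.95]
Cofactors of I−A, C_ij = (−1)^(i+j)·(minor ij) (rows/columns in the sector order above):
  C_11 = (0.70)(0.95) − (-0.10)(-0.05) = 0.6600
  C_12 = −[(-0.30)(0.95) − (-0.10)(-0.10)] = 0.2950
  C_13 = (-0.30)(-0.05) − (0.70)(-0.10) = 0.0850
  C_21 = −[(-0.40)(0.95) − (-0.10)(-0.05)] = 0.3850
  C_22 = (0.70)(0.95) − (-0.10)(-0.10) = 0.6550
  C_23 = −[(0.70)(-0.05) − (-0.40)(-0.10)] = 0.0750
  C_31 = (-0.40)(-0.10) − (-0.10)(0.70) = 0.1100
  C_32 = −[(0.70)(-0.10) − (-0.10)(-0.30)] = 0.1000
  C_33 = (0.70)(0.70) − (-0.40)(-0.30) = 0.3700
det(I−A) = Σ_j (I−A)_1j·C_1j = (0.70)(0.6600) + (-0.40)(0.2950) + (-0.10)(0.0850) = 0.3355
adj(I−A) = Cᵀ =
  [ 0.6600   0.3850   0.1100]
  [ 0.2950   0.6550   0.1000]
  [ 0.0850   0.0750   0.3700]
(I − A)⁻¹ = adj(I−A) / det(I−A) ≈
  [   1.9672     1.1475     0.3279]
  [   0.8793     1.9523     0.2981]
  [   0.2534     0.2235     1.1028]
Δx = (I − A)⁻¹ Δd with Δd having -10 in the Rubber component and 0 elsewhere.
So Δx_3 = L_31 · (-10), where L_31 = adj(I−A)_31 / det(I−A) = 0.0850 / 0.3355.
Δx_3 = 0.0850 × (-10) / 0.3355 = -0.85 / 0.3355 ≈ -2.53.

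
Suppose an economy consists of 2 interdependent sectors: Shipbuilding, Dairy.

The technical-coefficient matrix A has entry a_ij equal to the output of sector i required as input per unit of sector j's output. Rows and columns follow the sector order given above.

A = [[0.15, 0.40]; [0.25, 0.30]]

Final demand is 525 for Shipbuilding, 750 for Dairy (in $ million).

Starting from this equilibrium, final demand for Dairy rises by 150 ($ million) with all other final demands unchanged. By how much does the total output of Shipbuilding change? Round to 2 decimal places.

Δx_S = 121.21

I − A =
  [   0.85    -0.40]
  [  -0.25     0.70]
det(I−A) = (0.85)(0.70) − (-0.40)(-0.25) = 0.4950
adj(I−A) = [[0.70, 0.40], [0.25, 0.85]]
(I − A)⁻¹ = adj(I−A) / det(I−A) ≈
  [   1.4141     0.8081]
  [   0.5051     1.7172]
Δx = (I − A)⁻¹ Δd with Δd having +150 in the Dairy component and 0 elsewhere.
So Δx_S = L_SD · (+150), where L_SD = adj(I−A)_SD / det(I−A) = 0.40 / 0.4950.
Δx_S = 0.40 × (+150) / 0.4950 = 60.00 / 0.4950 ≈ 121.21.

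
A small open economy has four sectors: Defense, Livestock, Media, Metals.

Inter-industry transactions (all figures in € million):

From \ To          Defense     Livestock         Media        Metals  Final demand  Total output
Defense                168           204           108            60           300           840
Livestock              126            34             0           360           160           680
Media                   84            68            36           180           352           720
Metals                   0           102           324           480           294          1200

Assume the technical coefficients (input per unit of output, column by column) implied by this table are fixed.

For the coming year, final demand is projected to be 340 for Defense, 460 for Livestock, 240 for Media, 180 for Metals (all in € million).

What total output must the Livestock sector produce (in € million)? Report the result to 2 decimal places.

Technical coefficients a_ij = z_ij / X_j:
  a_11 = 168/840 = 0.20, a_21 = 126/840 = 0.15, a_31 = 84/840 = 0.10, a_41 = 0/840 = 0.00
  a_12 = 204/680 = 0.30, a_22 = 34/680 = 0.05, a_32 = 68/680 = 0.10, a_42 = 102/680 = 0.15
  a_13 = 108/720 = 0.15, a_23 = 0/720 = 0.00, a_33 = 36/720 = 0.05, a_43 = 324/720 = 0.45
  a_14 = 60/1200 = 0.05, a_24 = 360/1200 = 0.30, a_34 = 180/1200 = 0.15, a_44 = 480/1200 = 0.40
I − A =
  [   0.80    -0.30    -0.15    -0.05]
  [  -0.15     0.95     0.00    -0.30]
  [  -0.10    -0.10     0.95    -0.15]
  [   0.00    -0.15    -0.45     0.60]
Compute the cofactors C_ij = (−1)^(i+j)·(3×3 minor ij) of I−A; the adjugate is their transpose:
adj(I−A) = Cᵀ =
  [ 0.421125   0.172500   0.140625   0.156500]
  [ 0.088875   0.390750   0.124875   0.234000]
  [ 0.064875   0.084750   0.391875   0.145750]
  [ 0.070875   0.161250   0.325125   0.662750]
det(I−A) = Σ_j (I−A)_1j·C_1j = (0.80)(0.421125) + (-0.30)(0.088875) + (-0.15)(0.064875) + (-0.05)(0.070875) = 0.2969625
(I − A)⁻¹ = adj(I−A) / det(I−A) ≈
  [   1.4181     0.5809     0.4735     0.5270]
  [   0.2993     1.3158     0.4205     0.7880]
  [   0.2185     0.2854     1.3196     0.4908]
  [   0.2387     0.5430     1.0948     2.2318]
x = (I − A)⁻¹ d = adj(I−A)·d / det(I−A), with det(I−A) = 0.2969625:
  x_1 = (0.421125·340 + 0.172500·460 + 0.140625·240 + 0.156500·180) / 0.2969625 = 284.4525 / 0.2969625 ≈ 957.87
  x_2 = (0.088875·340 + 0.390750·460 + 0.124875·240 + 0.234000·180) / 0.2969625 = 282.0525 / 0.2969625 ≈ 949.79
  x_3 = (0.064875·340 + 0.084750·460 + 0.391875·240 + 0.145750·180) / 0.2969625 = 181.3275 / 0.2969625 ≈ 610.61
  x_4 = (0.070875·340 + 0.161250·460 + 0.325125·240 + 0.662750·180) / 0.2969625 = 295.5975 / 0.2969625 ≈ 995.40

x_2 = 949.79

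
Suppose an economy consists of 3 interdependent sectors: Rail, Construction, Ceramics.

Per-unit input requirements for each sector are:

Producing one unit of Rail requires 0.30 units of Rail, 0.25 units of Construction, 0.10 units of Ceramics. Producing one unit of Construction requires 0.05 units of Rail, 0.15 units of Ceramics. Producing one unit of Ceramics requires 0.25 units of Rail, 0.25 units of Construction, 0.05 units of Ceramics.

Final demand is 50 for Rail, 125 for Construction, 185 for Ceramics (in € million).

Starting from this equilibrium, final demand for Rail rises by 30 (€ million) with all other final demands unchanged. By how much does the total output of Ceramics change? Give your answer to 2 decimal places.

Δx_3 = 6.98

I − A =
  [   0.70    -0.05    -0.25]
  [  -0.25     1.00    -0.25]
  [  -0.10    -0.15     0.95]
Cofactors of I−A, C_ij = (−1)^(i+j)·(minor ij) (rows/columns in the sector order above):
  C_11 = (1.00)(0.95) − (-0.25)(-0.15) = 0.9125
  C_12 = −[(-0.25)(0.95) − (-0.25)(-0.10)] = 0.2625
  C_13 = (-0.25)(-0.15) − (1.00)(-0.10) = 0.1375
  C_21 = −[(-0.05)(0.95) − (-0.25)(-0.15)] = 0.0850
  C_22 = (0.70)(0.95) − (-0.25)(-0.10) = 0.6400
  C_23 = −[(0.70)(-0.15) − (-0.05)(-0.10)] = 0.1100
  C_31 = (-0.05)(-0.25) − (-0.25)(1.00) = 0.2625
  C_32 = −[(0.70)(-0.25) − (-0.25)(-0.25)] = 0.2375
  C_33 = (0.70)(1.00) − (-0.05)(-0.25) = 0.6875
det(I−A) = Σ_j (I−A)_1j·C_1j = (0.70)(0.9125) + (-0.05)(0.2625) + (-0.25)(0.1375) = 0.59125
adj(I−A) = Cᵀ =
  [ 0.9125   0.0850   0.2625]
  [ 0.2625   0.6400   0.2375]
  [ 0.1375   0.1100   0.6875]
(I − A)⁻¹ = adj(I−A) / det(I−A) ≈
  [   1.5433     0.1438     0.4440]
  [   0.4440     1.0825     0.4017]
  [   0.2326     0.1860     1.1628]
Δx = (I − A)⁻¹ Δd with Δd having +30 in the Rail component and 0 elsewhere.
So Δx_3 = L_31 · (+30), where L_31 = adj(I−A)_31 / det(I−A) = 0.1375 / 0.59125.
Δx_3 = 0.1375 × (+30) / 0.59125 = 4.125 / 0.59125 ≈ 6.98.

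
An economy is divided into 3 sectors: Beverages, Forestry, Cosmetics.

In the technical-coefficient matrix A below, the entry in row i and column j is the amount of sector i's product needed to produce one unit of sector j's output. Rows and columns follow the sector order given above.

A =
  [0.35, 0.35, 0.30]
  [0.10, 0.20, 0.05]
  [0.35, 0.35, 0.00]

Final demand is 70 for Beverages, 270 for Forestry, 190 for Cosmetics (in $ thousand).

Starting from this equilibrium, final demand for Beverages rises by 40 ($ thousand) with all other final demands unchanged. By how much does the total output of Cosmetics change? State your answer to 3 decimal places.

I − A =
  [   0.65    -0.35    -0.30]
  [  -0.10     0.80    -0.05]
  [  -0.35    -0.35     1.00]
Cofactors of I−A, C_ij = (−1)^(i+j)·(minor ij) (rows/columns in the sector order above):
  C_11 = (0.80)(1.00) − (-0.05)(-0.35) = 0.7825
  C_12 = −[(-0.10)(1.00) − (-0.05)(-0.35)] = 0.1175
  C_13 = (-0.10)(-0.35) − (0.80)(-0.35) = 0.3150
  C_21 = −[(-0.35)(1.00) − (-0.30)(-0.35)] = 0.4550
  C_22 = (0.65)(1.00) − (-0.30)(-0.35) = 0.5450
  C_23 = −[(0.65)(-0.35) − (-0.35)(-0.35)] = 0.3500
  C_31 = (-0.35)(-0.05) − (-0.30)(0.80) = 0.2575
  C_32 = −[(0.65)(-0.05) − (-0.30)(-0.10)] = 0.0625
  C_33 = (0.65)(0.80) − (-0.35)(-0.10) = 0.4850
det(I−A) = Σ_j (I−A)_1j·C_1j = (0.65)(0.7825) + (-0.35)(0.1175) + (-0.30)(0.3150) = 0.3730
adj(I−A) = Cᵀ =
  [ 0.7825   0.4550   0.2575]
  [ 0.1175   0.5450   0.0625]
  [ 0.3150   0.3500   0.4850]
(I − A)⁻¹ = adj(I−A) / det(I−A) ≈
  [   2.0979     1.2198     0.6903]
  [   0.3150     1.4611     0.1676]
  [   0.8445     0.9383     1.3003]
Δx = (I − A)⁻¹ Δd with Δd having +40 in the Beverages component and 0 elsewhere.
So Δx_C = L_CB · (+40), where L_CB = adj(I−A)_CB / det(I−A) = 0.3150 / 0.3730.
Δx_C = 0.3150 × (+40) / 0.3730 = 12.60 / 0.3730 ≈ 33.780.

Δx_C = 33.780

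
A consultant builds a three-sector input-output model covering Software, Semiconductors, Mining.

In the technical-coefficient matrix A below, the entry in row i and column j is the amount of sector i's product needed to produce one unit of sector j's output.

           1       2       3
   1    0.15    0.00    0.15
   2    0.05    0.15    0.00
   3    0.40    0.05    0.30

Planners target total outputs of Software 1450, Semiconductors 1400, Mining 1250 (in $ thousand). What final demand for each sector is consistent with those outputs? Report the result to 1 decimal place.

I − A =
  [   0.85     0.00    -0.15]
  [  -0.05     0.85     0.00]
  [  -0.40    -0.05     0.70]
d = (I − A) x:
  d_1 = (+0.85)·1450 + (+0.00)·1400 + (-0.15)·1250 = 1045.0
  d_2 = (-0.05)·1450 + (+0.85)·1400 + (+0.00)·1250 = 1117.5
  d_3 = (-0.40)·1450 + (-0.05)·1400 + (+0.70)·1250 = 225.0

d_1 = 1045.0, d_2 = 1117.5, d_3 = 225.0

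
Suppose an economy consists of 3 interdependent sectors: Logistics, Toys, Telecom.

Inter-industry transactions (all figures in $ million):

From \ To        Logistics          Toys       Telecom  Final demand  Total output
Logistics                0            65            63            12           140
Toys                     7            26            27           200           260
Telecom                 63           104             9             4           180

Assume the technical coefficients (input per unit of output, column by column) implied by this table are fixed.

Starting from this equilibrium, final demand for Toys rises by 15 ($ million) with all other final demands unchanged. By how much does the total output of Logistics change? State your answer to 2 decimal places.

Technical coefficients a_ij = z_ij / X_j:
  a_11 = 0/140 = 0.00, a_21 = 7/140 = 0.05, a_31 = 63/140 = 0.45
  a_12 = 65/260 = 0.25, a_22 = 26/260 = 0.10, a_32 = 104/260 = 0.40
  a_13 = 63/180 = 0.35, a_23 = 27/180 = 0.15, a_33 = 9/180 = 0.05
I − A =
  [   1.00    -0.25    -0.35]
  [  -0.05     0.90    -0.15]
  [  -0.45    -0.40     0.95]
Cofactors of I−A, C_ij = (−1)^(i+j)·(minor ij) (rows/columns in the sector order above):
  C_11 = (0.90)(0.95) − (-0.15)(-0.40) = 0.7950
  C_12 = −[(-0.05)(0.95) − (-0.15)(-0.45)] = 0.1150
  C_13 = (-0.05)(-0.40) − (0.90)(-0.45) = 0.4250
  C_21 = −[(-0.25)(0.95) − (-0.35)(-0.40)] = 0.3775
  C_22 = (1.00)(0.95) − (-0.35)(-0.45) = 0.7925
  C_23 = −[(1.00)(-0.40) − (-0.25)(-0.45)] = 0.5125
  C_31 = (-0.25)(-0.15) − (-0.35)(0.90) = 0.3525
  C_32 = −[(1.00)(-0.15) − (-0.35)(-0.05)] = 0.1675
  C_33 = (1.00)(0.90) − (-0.25)(-0.05) = 0.8875
det(I−A) = Σ_j (I−A)_1j·C_1j = (1.00)(0.7950) + (-0.25)(0.1150) + (-0.35)(0.4250) = 0.6175
adj(I−A) = Cᵀ =
  [ 0.7950   0.3775   0.3525]
  [ 0.1150   0.7925   0.1675]
  [ 0.4250   0.5125   0.8875]
(I − A)⁻¹ = adj(I−A) / det(I−A) ≈
  [   1.2874     0.6113     0.5709]
  [   0.1862     1.2834     0.2713]
  [   0.6883     0.8300     1.4372]
Δx = (I − A)⁻¹ Δd with Δd having +15 in the Toys component and 0 elsewhere.
So Δx_1 = L_12 · (+15), where L_12 = adj(I−A)_12 / det(I−A) = 0.3775 / 0.6175.
Δx_1 = 0.3775 × (+15) / 0.6175 = 5.6625 / 0.6175 ≈ 9.17.

Δx_1 = 9.17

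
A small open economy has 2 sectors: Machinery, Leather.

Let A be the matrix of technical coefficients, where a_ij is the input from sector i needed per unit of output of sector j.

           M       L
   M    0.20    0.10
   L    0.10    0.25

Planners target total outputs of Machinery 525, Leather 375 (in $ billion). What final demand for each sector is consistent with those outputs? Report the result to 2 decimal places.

d_M = 382.50, d_L = 228.75

I − A =
  [   0.80    -0.10]
  [  -0.10     0.75]
d = (I − A) x:
  d_M = (+0.80)·525 + (-0.10)·375 = 382.50
  d_L = (-0.10)·525 + (+0.75)·375 = 228.75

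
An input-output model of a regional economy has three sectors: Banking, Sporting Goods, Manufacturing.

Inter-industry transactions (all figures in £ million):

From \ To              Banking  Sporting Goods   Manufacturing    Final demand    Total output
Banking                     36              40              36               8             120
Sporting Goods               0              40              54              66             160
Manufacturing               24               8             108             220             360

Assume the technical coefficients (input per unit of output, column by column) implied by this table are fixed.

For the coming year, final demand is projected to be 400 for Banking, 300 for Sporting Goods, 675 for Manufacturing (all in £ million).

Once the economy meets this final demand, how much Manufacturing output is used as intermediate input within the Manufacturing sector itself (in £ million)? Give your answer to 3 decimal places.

Technical coefficients a_ij = z_ij / X_j:
  a_BB = 36/120 = 0.30, a_SB = 0/120 = 0.00, a_MB = 24/120 = 0.20
  a_BS = 40/160 = 0.25, a_SS = 40/160 = 0.25, a_MS = 8/160 = 0.05
  a_BM = 36/360 = 0.10, a_SM = 54/360 = 0.15, a_MM = 108/360 = 0.30
I − A =
  [   0.70    -0.25    -0.10]
  [   0.00     0.75    -0.15]
  [  -0.20    -0.05     0.70]
Cofactors of I−A, C_ij = (−1)^(i+j)·(minor ij) (rows/columns in the sector order above):
  C_11 = (0.75)(0.70) − (-0.15)(-0.05) = 0.5175
  C_12 = −[(0.00)(0.70) − (-0.15)(-0.20)] = 0.0300
  C_13 = (0.00)(-0.05) − (0.75)(-0.20) = 0.1500
  C_21 = −[(-0.25)(0.70) − (-0.10)(-0.05)] = 0.1800
  C_22 = (0.70)(0.70) − (-0.10)(-0.20) = 0.4700
  C_23 = −[(0.70)(-0.05) − (-0.25)(-0.20)] = 0.0850
  C_31 = (-0.25)(-0.15) − (-0.10)(0.75) = 0.1125
  C_32 = −[(0.70)(-0.15) − (-0.10)(0.00)] = 0.1050
  C_33 = (0.70)(0.75) − (-0.25)(0.00) = 0.5250
det(I−A) = Σ_j (I−A)_1j·C_1j = (0.70)(0.5175) + (-0.25)(0.0300) + (-0.10)(0.1500) = 0.33975
adj(I−A) = Cᵀ =
  [ 0.5175   0.1800   0.1125]
  [ 0.0300   0.4700   0.1050]
  [ 0.1500   0.0850   0.5250]
(I − A)⁻¹ = adj(I−A) / det(I−A) ≈
  [   1.5232     0.5298     0.3311]
  [   0.0883     1.3834     0.3091]
  [   0.4415     0.2502     1.5453]
First solve x = (I − A)⁻¹ d = adj(I−A)·d / det(I−A); in particular x_M = (0.1500·400 + 0.0850·300 + 0.5250·675) / 0.33975 = 439.875 / 0.33975 ≈ 1294.70199.
Intermediate flow from M to M: z_MM = a_MM · x_M = 0.30 × 439.875 / 0.33975 = 131.9625 / 0.33975 ≈ 388.411.

z_MM = 388.411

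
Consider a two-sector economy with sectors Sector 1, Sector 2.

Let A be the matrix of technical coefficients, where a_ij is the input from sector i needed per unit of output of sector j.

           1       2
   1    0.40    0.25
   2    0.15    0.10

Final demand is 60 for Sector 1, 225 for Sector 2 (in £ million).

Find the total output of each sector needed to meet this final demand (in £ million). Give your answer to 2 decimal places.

x_1 = 219.40, x_2 = 286.57

I − A =
  [   0.60    -0.25]
  [  -0.15     0.90]
det(I−A) = (0.60)(0.90) − (-0.25)(-0.15) = 0.5025
adj(I−A) = [[0.90, 0.25], [0.15, 0.60]]
(I − A)⁻¹ = adj(I−A) / det(I−A) ≈
  [   1.7910     0.4975]
  [   0.2985     1.1940]
x = (I − A)⁻¹ d = adj(I−A)·d / det(I−A), with det(I−A) = 0.5025:
  x_1 = (0.90·60 + 0.25·225) / 0.5025 = 110.25 / 0.5025 ≈ 219.40
  x_2 = (0.15·60 + 0.60·225) / 0.5025 = 144.00 / 0.5025 ≈ 286.57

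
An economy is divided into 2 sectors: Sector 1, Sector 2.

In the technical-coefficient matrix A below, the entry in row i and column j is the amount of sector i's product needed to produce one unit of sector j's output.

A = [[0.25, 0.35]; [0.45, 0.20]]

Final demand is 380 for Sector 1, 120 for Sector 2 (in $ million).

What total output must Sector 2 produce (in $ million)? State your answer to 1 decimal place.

I − A =
  [   0.75    -0.35]
  [  -0.45     0.80]
det(I−A) = (0.75)(0.80) − (-0.35)(-0.45) = 0.4425
adj(I−A) = [[0.80, 0.35], [0.45, 0.75]]
(I − A)⁻¹ = adj(I−A) / det(I−A) ≈
  [   1.8079     0.7910]
  [   1.0169     1.6949]
x = (I − A)⁻¹ d = adj(I−A)·d / det(I−A), with det(I−A) = 0.4425:
  x_1 = (0.80·380 + 0.35·120) / 0.4425 = 346.00 / 0.4425 ≈ 781.9
  x_2 = (0.45·380 + 0.75·120) / 0.4425 = 261.00 / 0.4425 ≈ 589.8

x_2 = 589.8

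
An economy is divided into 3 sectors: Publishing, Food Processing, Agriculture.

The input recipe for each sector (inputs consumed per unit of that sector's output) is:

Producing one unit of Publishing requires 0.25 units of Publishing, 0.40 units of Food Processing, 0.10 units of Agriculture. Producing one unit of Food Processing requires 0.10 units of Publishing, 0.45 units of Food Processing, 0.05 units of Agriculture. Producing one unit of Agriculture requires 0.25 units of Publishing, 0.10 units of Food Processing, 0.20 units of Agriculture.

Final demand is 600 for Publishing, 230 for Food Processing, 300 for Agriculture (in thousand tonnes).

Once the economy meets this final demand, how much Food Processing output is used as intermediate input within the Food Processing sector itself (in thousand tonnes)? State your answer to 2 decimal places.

z_FF = 627.46

I − A =
  [   0.75    -0.10    -0.25]
  [  -0.40     0.55    -0.10]
  [  -0.10    -0.05     0.80]
Cofactors of I−A, C_ij = (−1)^(i+j)·(minor ij) (rows/columns in the sector order above):
  C_11 = (0.55)(0.80) − (-0.10)(-0.05) = 0.4350
  C_12 = −[(-0.40)(0.80) − (-0.10)(-0.10)] = 0.3300
  C_13 = (-0.40)(-0.05) − (0.55)(-0.10) = 0.0750
  C_21 = −[(-0.10)(0.80) − (-0.25)(-0.05)] = 0.0925
  C_22 = (0.75)(0.80) − (-0.25)(-0.10) = 0.5750
  C_23 = −[(0.75)(-0.05) − (-0.10)(-0.10)] = 0.0475
  C_31 = (-0.10)(-0.10) − (-0.25)(0.55) = 0.1475
  C_32 = −[(0.75)(-0.10) − (-0.25)(-0.40)] = 0.1750
  C_33 = (0.75)(0.55) − (-0.10)(-0.40) = 0.3725
det(I−A) = Σ_j (I−A)_1j·C_1j = (0.75)(0.4350) + (-0.10)(0.3300) + (-0.25)(0.0750) = 0.2745
adj(I−A) = Cᵀ =
  [ 0.4350   0.0925   0.1475]
  [ 0.3300   0.5750   0.1750]
  [ 0.0750   0.0475   0.3725]
(I − A)⁻¹ = adj(I−A) / det(I−A) ≈
  [   1.5847     0.3370     0.5373]
  [   1.2022     2.0947     0.6375]
  [   0.2732     0.1730     1.3570]
First solve x = (I − A)⁻¹ d = adj(I−A)·d / det(I−A); in particular x_F = (0.3300·600 + 0.5750·230 + 0.1750·300) / 0.2745 = 382.75 / 0.2745 ≈ 1394.3534.
Intermediate flow from F to F: z_FF = a_FF · x_F = 0.45 × 382.75 / 0.2745 = 172.2375 / 0.2745 ≈ 627.46.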